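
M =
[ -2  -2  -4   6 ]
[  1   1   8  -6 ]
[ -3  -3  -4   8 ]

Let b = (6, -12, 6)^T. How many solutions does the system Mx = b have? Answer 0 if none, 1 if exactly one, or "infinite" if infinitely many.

infinite

Row reduce the augmented matrix [M | b].
R2 ← R2 + (1/2)·R1: [0, 0, 6, -3, -9]
R3 ← R3 − (3/2)·R1: [0, 0, 2, -1, -3]
R3 ← R3 − (1/3)·R2: [0, 0, 0, 0, 0]
The echelon form has 2 nonzero rows, and every pivot lies in the first 4 columns, so rank(M) = rank([M|b]) = 2.
The system is consistent.
rank = 2 < 4 unknowns, so there are infinitely many solutions.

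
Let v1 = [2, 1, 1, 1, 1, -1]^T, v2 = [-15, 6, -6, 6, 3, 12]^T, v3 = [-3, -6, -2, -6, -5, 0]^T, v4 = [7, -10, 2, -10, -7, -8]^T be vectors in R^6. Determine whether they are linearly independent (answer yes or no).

no

Form the matrix with these vectors as rows and row reduce.
R2 ← R2 + (15/2)·R1: [0, 27/2, 3/2, 27/2, 21/2, 9/2]
R3 ← R3 + (3/2)·R1: [0, -9/2, -1/2, -9/2, -7/2, -3/2]
R4 ← R4 − (7/2)·R1: [0, -27/2, -3/2, -27/2, -21/2, -9/2]
R3 ← R3 + (1/3)·R2: [0, 0, 0, 0, 0, 0]
R4 ← R4 + R2: [0, 0, 0, 0, 0, 0]
2 nonzero rows, so the 4 vectors span a space of dimension 2.
Since 2 < 4, the vectors are linearly dependent.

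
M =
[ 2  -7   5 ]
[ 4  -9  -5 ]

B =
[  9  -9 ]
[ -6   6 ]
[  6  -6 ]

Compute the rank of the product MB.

First compute MB:
[[ 90, -90],
 [ 60, -60]]
Now row reduce the product.
R2 ← R2 − (2/3)·R1: [0, 0]
1 nonzero row, so rank(MB) = 1.

1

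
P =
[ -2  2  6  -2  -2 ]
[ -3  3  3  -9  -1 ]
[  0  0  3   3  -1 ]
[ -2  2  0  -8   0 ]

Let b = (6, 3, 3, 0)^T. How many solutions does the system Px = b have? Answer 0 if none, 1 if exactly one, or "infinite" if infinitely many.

infinite

Row reduce the augmented matrix [P | b].
R2 ← R2 − (3/2)·R1: [0, 0, -6, -6, 2, -6]
R4 ← R4 − R1: [0, 0, -6, -6, 2, -6]
R3 ← R3 + (1/2)·R2: [0, 0, 0, 0, 0, 0]
R4 ← R4 − R2: [0, 0, 0, 0, 0, 0]
The echelon form has 2 nonzero rows, and every pivot lies in the first 5 columns, so rank(P) = rank([P|b]) = 2.
The system is consistent.
rank = 2 < 5 unknowns, so there are infinitely many solutions.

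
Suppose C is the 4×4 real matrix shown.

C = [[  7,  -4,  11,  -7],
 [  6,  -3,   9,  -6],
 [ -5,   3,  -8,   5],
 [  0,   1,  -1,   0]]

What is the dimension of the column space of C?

2

Row reduce to echelon form.
R2 ← R2 − (6/7)·R1: [0, 3/7, -3/7, 0]
R3 ← R3 + (5/7)·R1: [0, 1/7, -1/7, 0]
R3 ← R3 − (1/3)·R2: [0, 0, 0, 0]
R4 ← R4 − (7/3)·R2: [0, 0, 0, 0]
Echelon form has 2 nonzero rows, so rank(C) = 2.
The column space has dimension equal to the rank: 2.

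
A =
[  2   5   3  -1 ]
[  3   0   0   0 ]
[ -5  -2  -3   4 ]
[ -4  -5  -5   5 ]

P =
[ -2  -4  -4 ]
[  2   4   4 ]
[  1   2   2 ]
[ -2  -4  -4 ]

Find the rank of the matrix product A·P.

1

First compute AP:
[[ 11,  22,  22],
 [ -6, -12, -12],
 [ -5, -10, -10],
 [-17, -34, -34]]
Now row reduce the product.
R2 ← R2 + (6/11)·R1: [0, 0, 0]
R3 ← R3 + (5/11)·R1: [0, 0, 0]
R4 ← R4 + (17/11)·R1: [0, 0, 0]
1 nonzero row, so rank(AP) = 1.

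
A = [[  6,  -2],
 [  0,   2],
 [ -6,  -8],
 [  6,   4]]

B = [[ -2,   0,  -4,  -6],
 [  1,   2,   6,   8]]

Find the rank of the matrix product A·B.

2

First compute AB:
[[-14,  -4, -36, -52],
 [  2,   4,  12,  16],
 [  4, -16, -24, -28],
 [ -8,   8,   0,  -4]]
Now row reduce the product.
R2 ← R2 + (1/7)·R1: [0, 24/7, 48/7, 60/7]
R3 ← R3 + (2/7)·R1: [0, -120/7, -240/7, -300/7]
R4 ← R4 − (4/7)·R1: [0, 72/7, 144/7, 180/7]
R3 ← R3 + (5)·R2: [0, 0, 0, 0]
R4 ← R4 − (3)·R2: [0, 0, 0, 0]
2 nonzero rows, so rank(AB) = 2.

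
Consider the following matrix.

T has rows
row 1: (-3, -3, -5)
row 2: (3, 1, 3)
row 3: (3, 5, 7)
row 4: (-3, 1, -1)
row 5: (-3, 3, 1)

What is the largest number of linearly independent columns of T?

2

Row reduce to echelon form.
R2 ← R2 + R1: [0, -2, -2]
R3 ← R3 + R1: [0, 2, 2]
R4 ← R4 − R1: [0, 4, 4]
R5 ← R5 − R1: [0, 6, 6]
R3 ← R3 + R2: [0, 0, 0]
R4 ← R4 + (2)·R2: [0, 0, 0]
R5 ← R5 + (3)·R2: [0, 0, 0]
Echelon form has 2 nonzero rows, so rank(T) = 2.
The rank gives the maximum number of linearly independent columns: 2.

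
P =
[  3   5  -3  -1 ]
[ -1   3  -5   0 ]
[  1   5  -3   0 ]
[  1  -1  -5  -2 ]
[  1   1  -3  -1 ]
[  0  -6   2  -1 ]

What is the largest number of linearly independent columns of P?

Row reduce to echelon form.
R2 ← R2 + (1/3)·R1: [0, 14/3, -6, -1/3]
R3 ← R3 − (1/3)·R1: [0, 10/3, -2, 1/3]
R4 ← R4 − (1/3)·R1: [0, -8/3, -4, -5/3]
R5 ← R5 − (1/3)·R1: [0, -2/3, -2, -2/3]
R3 ← R3 − (5/7)·R2: [0, 0, 16/7, 4/7]
R4 ← R4 + (4/7)·R2: [0, 0, -52/7, -13/7]
R5 ← R5 + (1/7)·R2: [0, 0, -20/7, -5/7]
R6 ← R6 + (9/7)·R2: [0, 0, -40/7, -10/7]
R4 ← R4 + (13/4)·R3: [0, 0, 0, 0]
R5 ← R5 + (5/4)·R3: [0, 0, 0, 0]
R6 ← R6 + (5/2)·R3: [0, 0, 0, 0]
Echelon form has 3 nonzero rows, so rank(P) = 3.
The rank gives the maximum number of linearly independent columns: 3.

3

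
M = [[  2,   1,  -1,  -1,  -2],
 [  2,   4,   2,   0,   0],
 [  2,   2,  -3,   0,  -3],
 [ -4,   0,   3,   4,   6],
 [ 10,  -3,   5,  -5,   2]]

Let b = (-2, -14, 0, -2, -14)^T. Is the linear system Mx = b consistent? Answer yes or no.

Row reduce the augmented matrix [M | b].
R2 ← R2 − R1: [0, 3, 3, 1, 2, -12]
R3 ← R3 − R1: [0, 1, -2, 1, -1, 2]
R4 ← R4 + (2)·R1: [0, 2, 1, 2, 2, -6]
R5 ← R5 − (5)·R1: [0, -8, 10, 0, 12, -4]
R3 ← R3 − (1/3)·R2: [0, 0, -3, 2/3, -5/3, 6]
R4 ← R4 − (2/3)·R2: [0, 0, -1, 4/3, 2/3, 2]
R5 ← R5 + (8/3)·R2: [0, 0, 18, 8/3, 52/3, -36]
R4 ← R4 − (1/3)·R3: [0, 0, 0, 10/9, 11/9, 0]
R5 ← R5 + (6)·R3: [0, 0, 0, 20/3, 22/3, 0]
R5 ← R5 − (6)·R4: [0, 0, 0, 0, 0, 0]
The echelon form has 4 nonzero rows, and every pivot lies in the first 5 columns, so rank(M) = rank([M|b]) = 4.
The system is consistent.

yes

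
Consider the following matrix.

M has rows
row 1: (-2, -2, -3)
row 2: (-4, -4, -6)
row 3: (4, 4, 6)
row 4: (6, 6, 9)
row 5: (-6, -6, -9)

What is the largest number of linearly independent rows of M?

Row reduce to echelon form.
R2 ← R2 − (2)·R1: [0, 0, 0]
R3 ← R3 + (2)·R1: [0, 0, 0]
R4 ← R4 + (3)·R1: [0, 0, 0]
R5 ← R5 − (3)·R1: [0, 0, 0]
Echelon form has 1 nonzero row, so rank(M) = 1.
The rank gives the maximum number of linearly independent rows: 1.

1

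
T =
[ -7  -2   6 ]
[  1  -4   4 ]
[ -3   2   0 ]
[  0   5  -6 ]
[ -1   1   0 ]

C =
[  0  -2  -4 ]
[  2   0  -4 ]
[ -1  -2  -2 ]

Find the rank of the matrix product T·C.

2

First compute TC:
[[-10,   2,  24],
 [-12, -10,   4],
 [  4,   6,   4],
 [ 16,  12,  -8],
 [  2,   2,   0]]
Now row reduce the product.
R2 ← R2 − (6/5)·R1: [0, -62/5, -124/5]
R3 ← R3 + (2/5)·R1: [0, 34/5, 68/5]
R4 ← R4 + (8/5)·R1: [0, 76/5, 152/5]
R5 ← R5 + (1/5)·R1: [0, 12/5, 24/5]
R3 ← R3 + (17/31)·R2: [0, 0, 0]
R4 ← R4 + (38/31)·R2: [0, 0, 0]
R5 ← R5 + (6/31)·R2: [0, 0, 0]
2 nonzero rows, so rank(TC) = 2.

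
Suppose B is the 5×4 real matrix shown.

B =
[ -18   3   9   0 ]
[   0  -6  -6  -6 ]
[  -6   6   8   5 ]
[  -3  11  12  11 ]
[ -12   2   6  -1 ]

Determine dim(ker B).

Row reduce to echelon form.
R3 ← R3 − (1/3)·R1: [0, 5, 5, 5]
R4 ← R4 − (1/6)·R1: [0, 21/2, 21/2, 11]
R5 ← R5 − (2/3)·R1: [0, 0, 0, -1]
R3 ← R3 + (5/6)·R2: [0, 0, 0, 0]
R4 ← R4 + (7/4)·R2: [0, 0, 0, 1/2]
Swap R3 ↔ R4
R5 ← R5 + (2)·R3: [0, 0, 0, 0]
3 nonzero rows, so rank(B) = 3.
B has 4 columns; by rank–nullity, nullity = 4 − 3 = 1.

1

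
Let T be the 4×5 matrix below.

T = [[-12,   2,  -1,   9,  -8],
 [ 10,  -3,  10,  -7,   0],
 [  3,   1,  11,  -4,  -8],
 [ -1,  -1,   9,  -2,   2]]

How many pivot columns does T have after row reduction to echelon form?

4

Row reduce to echelon form.
R2 ← R2 + (5/6)·R1: [0, -4/3, 55/6, 1/2, -20/3]
R3 ← R3 + (1/4)·R1: [0, 3/2, 43/4, -7/4, -10]
R4 ← R4 − (1/12)·R1: [0, -7/6, 109/12, -11/4, 8/3]
R3 ← R3 + (9/8)·R2: [0, 0, 337/16, -19/16, -35/2]
R4 ← R4 − (7/8)·R2: [0, 0, 17/16, -51/16, 17/2]
R4 ← R4 − (17/337)·R3: [0, 0, 0, -1054/337, 3162/337]
Echelon form has 4 nonzero rows, so rank(T) = 4.
Each nonzero row contributes one pivot column: 4 pivot columns.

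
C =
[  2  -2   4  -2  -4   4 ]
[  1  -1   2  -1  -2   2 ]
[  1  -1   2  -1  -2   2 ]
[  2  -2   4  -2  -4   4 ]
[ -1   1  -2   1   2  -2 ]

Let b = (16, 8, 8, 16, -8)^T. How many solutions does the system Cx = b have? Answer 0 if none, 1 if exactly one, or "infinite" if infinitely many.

Row reduce the augmented matrix [C | b].
R2 ← R2 − (1/2)·R1: [0, 0, 0, 0, 0, 0, 0]
R3 ← R3 − (1/2)·R1: [0, 0, 0, 0, 0, 0, 0]
R4 ← R4 − R1: [0, 0, 0, 0, 0, 0, 0]
R5 ← R5 + (1/2)·R1: [0, 0, 0, 0, 0, 0, 0]
The echelon form has 1 nonzero rows, and every pivot lies in the first 6 columns, so rank(C) = rank([C|b]) = 1.
The system is consistent.
rank = 1 < 6 unknowns, so there are infinitely many solutions.

infinite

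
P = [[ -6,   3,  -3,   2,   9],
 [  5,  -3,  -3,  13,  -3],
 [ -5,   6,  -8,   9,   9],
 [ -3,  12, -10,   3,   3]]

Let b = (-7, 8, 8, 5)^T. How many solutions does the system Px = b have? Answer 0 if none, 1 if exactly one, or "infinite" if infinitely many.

Row reduce the augmented matrix [P | b].
R2 ← R2 + (5/6)·R1: [0, -1/2, -11/2, 44/3, 9/2, 13/6]
R3 ← R3 − (5/6)·R1: [0, 7/2, -11/2, 22/3, 3/2, 83/6]
R4 ← R4 − (1/2)·R1: [0, 21/2, -17/2, 2, -3/2, 17/2]
R3 ← R3 + (7)·R2: [0, 0, -44, 110, 33, 29]
R4 ← R4 + (21)·R2: [0, 0, -124, 310, 93, 54]
R4 ← R4 − (31/11)·R3: [0, 0, 0, 0, 0, -305/11]
The echelon form has 4 nonzero rows; the last pivot sits in the augmented column, so rank(P) = 3 but rank([P|b]) = 4.
Since the ranks differ, the system is inconsistent.
It has no solutions.

0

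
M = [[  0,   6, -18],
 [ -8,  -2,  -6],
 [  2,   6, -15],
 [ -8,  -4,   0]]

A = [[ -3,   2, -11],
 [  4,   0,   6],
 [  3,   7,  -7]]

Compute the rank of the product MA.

First compute MA:
[[-30, -126, 162],
 [ -2, -58, 118],
 [-27, -101, 119],
 [  8, -16,  64]]
Now row reduce the product.
R2 ← R2 − (1/15)·R1: [0, -248/5, 536/5]
R3 ← R3 − (9/10)·R1: [0, 62/5, -134/5]
R4 ← R4 + (4/15)·R1: [0, -248/5, 536/5]
R3 ← R3 + (1/4)·R2: [0, 0, 0]
R4 ← R4 − R2: [0, 0, 0]
2 nonzero rows, so rank(MA) = 2.

2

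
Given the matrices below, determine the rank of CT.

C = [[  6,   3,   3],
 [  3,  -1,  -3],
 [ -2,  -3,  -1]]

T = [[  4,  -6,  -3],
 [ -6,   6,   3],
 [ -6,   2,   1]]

2

First compute CT:
[[-12, -12,  -6],
 [ 36, -30, -15],
 [ 16,  -8,  -4]]
Now row reduce the product.
R2 ← R2 + (3)·R1: [0, -66, -33]
R3 ← R3 + (4/3)·R1: [0, -24, -12]
R3 ← R3 − (4/11)·R2: [0, 0, 0]
2 nonzero rows, so rank(CT) = 2.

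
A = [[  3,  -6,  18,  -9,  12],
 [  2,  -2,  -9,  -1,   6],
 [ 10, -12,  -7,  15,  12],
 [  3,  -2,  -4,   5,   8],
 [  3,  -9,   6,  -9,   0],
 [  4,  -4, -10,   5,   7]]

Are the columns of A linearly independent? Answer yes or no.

Row reduce A to echelon form.
R2 ← R2 − (2/3)·R1: [0, 2, -21, 5, -2]
R3 ← R3 − (10/3)·R1: [0, 8, -67, 45, -28]
R4 ← R4 − R1: [0, 4, -22, 14, -4]
R5 ← R5 − R1: [0, -3, -12, 0, -12]
R6 ← R6 − (4/3)·R1: [0, 4, -34, 17, -9]
R3 ← R3 − (4)·R2: [0, 0, 17, 25, -20]
R4 ← R4 − (2)·R2: [0, 0, 20, 4, 0]
R5 ← R5 + (3/2)·R2: [0, 0, -87/2, 15/2, -15]
R6 ← R6 − (2)·R2: [0, 0, 8, 7, -5]
R4 ← R4 − (20/17)·R3: [0, 0, 0, -432/17, 400/17]
R5 ← R5 + (87/34)·R3: [0, 0, 0, 1215/17, -1125/17]
R6 ← R6 − (8/17)·R3: [0, 0, 0, -81/17, 75/17]
R5 ← R5 + (45/16)·R4: [0, 0, 0, 0, 0]
R6 ← R6 − (3/16)·R4: [0, 0, 0, 0, 0]
4 pivots among 5 columns.
Only 4 < 5 pivot columns, so the columns are linearly dependent.

no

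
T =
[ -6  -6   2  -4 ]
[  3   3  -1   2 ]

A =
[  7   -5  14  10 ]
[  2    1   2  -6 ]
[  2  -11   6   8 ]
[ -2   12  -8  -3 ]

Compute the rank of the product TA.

First compute TA:
[[-42, -46, -52,   4],
 [ 21,  23,  26,  -2]]
Now row reduce the product.
R2 ← R2 + (1/2)·R1: [0, 0, 0, 0]
1 nonzero row, so rank(TA) = 1.

1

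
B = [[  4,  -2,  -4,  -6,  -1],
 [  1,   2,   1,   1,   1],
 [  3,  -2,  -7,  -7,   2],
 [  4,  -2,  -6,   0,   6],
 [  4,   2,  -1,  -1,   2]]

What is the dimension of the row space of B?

4

Row reduce to echelon form.
R2 ← R2 − (1/4)·R1: [0, 5/2, 2, 5/2, 5/4]
R3 ← R3 − (3/4)·R1: [0, -1/2, -4, -5/2, 11/4]
R4 ← R4 − R1: [0, 0, -2, 6, 7]
R5 ← R5 − R1: [0, 4, 3, 5, 3]
R3 ← R3 + (1/5)·R2: [0, 0, -18/5, -2, 3]
R5 ← R5 − (8/5)·R2: [0, 0, -1/5, 1, 1]
R4 ← R4 − (5/9)·R3: [0, 0, 0, 64/9, 16/3]
R5 ← R5 − (1/18)·R3: [0, 0, 0, 10/9, 5/6]
R5 ← R5 − (5/32)·R4: [0, 0, 0, 0, 0]
Echelon form has 4 nonzero rows, so rank(B) = 4.
The row space has dimension equal to the rank: 4.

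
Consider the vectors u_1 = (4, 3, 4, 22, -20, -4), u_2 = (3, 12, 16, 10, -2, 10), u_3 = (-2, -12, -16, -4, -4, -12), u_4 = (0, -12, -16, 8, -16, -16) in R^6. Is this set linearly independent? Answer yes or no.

no

Form the matrix with these vectors as rows and row reduce.
R2 ← R2 − (3/4)·R1: [0, 39/4, 13, -13/2, 13, 13]
R3 ← R3 + (1/2)·R1: [0, -21/2, -14, 7, -14, -14]
R3 ← R3 + (14/13)·R2: [0, 0, 0, 0, 0, 0]
R4 ← R4 + (16/13)·R2: [0, 0, 0, 0, 0, 0]
2 nonzero rows, so the 4 vectors span a space of dimension 2.
Since 2 < 4, the vectors are linearly dependent.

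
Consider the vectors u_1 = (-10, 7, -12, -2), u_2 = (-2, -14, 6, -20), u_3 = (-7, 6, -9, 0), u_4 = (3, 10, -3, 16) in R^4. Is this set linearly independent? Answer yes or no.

Form the matrix with these vectors as rows and row reduce.
R2 ← R2 − (1/5)·R1: [0, -77/5, 42/5, -98/5]
R3 ← R3 − (7/10)·R1: [0, 11/10, -3/5, 7/5]
R4 ← R4 + (3/10)·R1: [0, 121/10, -33/5, 77/5]
R3 ← R3 + (1/14)·R2: [0, 0, 0, 0]
R4 ← R4 + (11/14)·R2: [0, 0, 0, 0]
2 nonzero rows, so the 4 vectors span a space of dimension 2.
Since 2 < 4, the vectors are linearly dependent.

no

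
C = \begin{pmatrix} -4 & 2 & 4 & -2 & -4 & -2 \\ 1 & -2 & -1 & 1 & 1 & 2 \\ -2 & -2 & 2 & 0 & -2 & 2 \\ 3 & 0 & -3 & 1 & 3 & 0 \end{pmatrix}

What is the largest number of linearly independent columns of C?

Row reduce to echelon form.
R2 ← R2 + (1/4)·R1: [0, -3/2, 0, 1/2, 0, 3/2]
R3 ← R3 − (1/2)·R1: [0, -3, 0, 1, 0, 3]
R4 ← R4 + (3/4)·R1: [0, 3/2, 0, -1/2, 0, -3/2]
R3 ← R3 − (2)·R2: [0, 0, 0, 0, 0, 0]
R4 ← R4 + R2: [0, 0, 0, 0, 0, 0]
Echelon form has 2 nonzero rows, so rank(C) = 2.
The rank gives the maximum number of linearly independent columns: 2.

2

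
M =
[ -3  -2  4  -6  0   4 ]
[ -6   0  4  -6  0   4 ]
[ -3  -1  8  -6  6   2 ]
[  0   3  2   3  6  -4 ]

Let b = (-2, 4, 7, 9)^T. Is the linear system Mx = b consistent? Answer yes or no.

Row reduce the augmented matrix [M | b].
R2 ← R2 − (2)·R1: [0, 4, -4, 6, 0, -4, 8]
R3 ← R3 − R1: [0, 1, 4, 0, 6, -2, 9]
R3 ← R3 − (1/4)·R2: [0, 0, 5, -3/2, 6, -1, 7]
R4 ← R4 − (3/4)·R2: [0, 0, 5, -3/2, 6, -1, 3]
R4 ← R4 − R3: [0, 0, 0, 0, 0, 0, -4]
The echelon form has 4 nonzero rows; the last pivot sits in the augmented column, so rank(M) = 3 but rank([M|b]) = 4.
Since the ranks differ, the system is inconsistent.

no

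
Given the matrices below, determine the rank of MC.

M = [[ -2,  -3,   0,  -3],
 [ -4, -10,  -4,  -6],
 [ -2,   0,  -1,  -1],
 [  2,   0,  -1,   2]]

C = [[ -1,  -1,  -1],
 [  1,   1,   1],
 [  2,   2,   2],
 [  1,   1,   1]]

First compute MC:
[[ -4,  -4,  -4],
 [-20, -20, -20],
 [ -1,  -1,  -1],
 [ -2,  -2,  -2]]
Now row reduce the product.
R2 ← R2 − (5)·R1: [0, 0, 0]
R3 ← R3 − (1/4)·R1: [0, 0, 0]
R4 ← R4 − (1/2)·R1: [0, 0, 0]
1 nonzero row, so rank(MC) = 1.

1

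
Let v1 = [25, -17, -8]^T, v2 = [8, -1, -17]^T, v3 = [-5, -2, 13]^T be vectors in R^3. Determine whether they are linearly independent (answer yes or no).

yes

Form the matrix with these vectors as rows and row reduce.
R2 ← R2 − (8/25)·R1: [0, 111/25, -361/25]
R3 ← R3 + (1/5)·R1: [0, -27/5, 57/5]
R3 ← R3 + (45/37)·R2: [0, 0, -228/37]
3 nonzero rows, so the 3 vectors span a space of dimension 3.
Since 3 = 3, the vectors are linearly independent.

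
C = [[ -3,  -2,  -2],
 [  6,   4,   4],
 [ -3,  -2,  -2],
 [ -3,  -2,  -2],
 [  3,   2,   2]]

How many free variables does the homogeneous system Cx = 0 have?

Row reduce to echelon form.
R2 ← R2 + (2)·R1: [0, 0, 0]
R3 ← R3 − R1: [0, 0, 0]
R4 ← R4 − R1: [0, 0, 0]
R5 ← R5 + R1: [0, 0, 0]
1 nonzero row, so rank(C) = 1.
C has 3 columns; by rank–nullity, nullity = 3 − 1 = 2.

2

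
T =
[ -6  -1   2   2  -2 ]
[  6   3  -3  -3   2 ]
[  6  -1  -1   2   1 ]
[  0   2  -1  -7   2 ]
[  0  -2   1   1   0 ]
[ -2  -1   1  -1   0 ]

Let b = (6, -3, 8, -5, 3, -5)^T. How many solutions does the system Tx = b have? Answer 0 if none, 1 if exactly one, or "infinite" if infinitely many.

0

Row reduce the augmented matrix [T | b].
R2 ← R2 + R1: [0, 2, -1, -1, 0, 3]
R3 ← R3 + R1: [0, -2, 1, 4, -1, 14]
R6 ← R6 − (1/3)·R1: [0, -2/3, 1/3, -5/3, 2/3, -7]
R3 ← R3 + R2: [0, 0, 0, 3, -1, 17]
R4 ← R4 − R2: [0, 0, 0, -6, 2, -8]
R5 ← R5 + R2: [0, 0, 0, 0, 0, 6]
R6 ← R6 + (1/3)·R2: [0, 0, 0, -2, 2/3, -6]
R4 ← R4 + (2)·R3: [0, 0, 0, 0, 0, 26]
R6 ← R6 + (2/3)·R3: [0, 0, 0, 0, 0, 16/3]
R5 ← R5 − (3/13)·R4: [0, 0, 0, 0, 0, 0]
R6 ← R6 − (8/39)·R4: [0, 0, 0, 0, 0, 0]
The echelon form has 4 nonzero rows; the last pivot sits in the augmented column, so rank(T) = 3 but rank([T|b]) = 4.
Since the ranks differ, the system is inconsistent.
It has no solutions.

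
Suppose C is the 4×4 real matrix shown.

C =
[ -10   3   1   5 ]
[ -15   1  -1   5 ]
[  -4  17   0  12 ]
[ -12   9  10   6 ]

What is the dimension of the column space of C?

4

Row reduce to echelon form.
R2 ← R2 − (3/2)·R1: [0, -7/2, -5/2, -5/2]
R3 ← R3 − (2/5)·R1: [0, 79/5, -2/5, 10]
R4 ← R4 − (6/5)·R1: [0, 27/5, 44/5, 0]
R3 ← R3 + (158/35)·R2: [0, 0, -409/35, -9/7]
R4 ← R4 + (54/35)·R2: [0, 0, 173/35, -27/7]
R4 ← R4 + (173/409)·R3: [0, 0, 0, -1800/409]
Echelon form has 4 nonzero rows, so rank(C) = 4.
The column space has dimension equal to the rank: 4.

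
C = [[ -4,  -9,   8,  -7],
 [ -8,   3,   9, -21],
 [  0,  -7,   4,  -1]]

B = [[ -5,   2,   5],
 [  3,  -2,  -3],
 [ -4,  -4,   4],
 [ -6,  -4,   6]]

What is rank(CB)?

First compute CB:
[[  3,   6,  -3],
 [139,  26, -139],
 [-31,   2,  31]]
Now row reduce the product.
R2 ← R2 − (139/3)·R1: [0, -252, 0]
R3 ← R3 + (31/3)·R1: [0, 64, 0]
R3 ← R3 + (16/63)·R2: [0, 0, 0]
2 nonzero rows, so rank(CB) = 2.

2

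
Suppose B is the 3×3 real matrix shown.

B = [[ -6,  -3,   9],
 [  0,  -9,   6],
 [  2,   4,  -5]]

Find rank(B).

2

Row reduce to echelon form.
R3 ← R3 + (1/3)·R1: [0, 3, -2]
R3 ← R3 + (1/3)·R2: [0, 0, 0]
Echelon form has 2 nonzero rows, so rank(B) = 2.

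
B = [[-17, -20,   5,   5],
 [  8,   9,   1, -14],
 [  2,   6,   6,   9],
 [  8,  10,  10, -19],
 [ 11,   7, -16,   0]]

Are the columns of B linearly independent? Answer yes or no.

Row reduce B to echelon form.
R2 ← R2 + (8/17)·R1: [0, -7/17, 57/17, -198/17]
R3 ← R3 + (2/17)·R1: [0, 62/17, 112/17, 163/17]
R4 ← R4 + (8/17)·R1: [0, 10/17, 210/17, -283/17]
R5 ← R5 + (11/17)·R1: [0, -101/17, -217/17, 55/17]
R3 ← R3 + (62/7)·R2: [0, 0, 254/7, -655/7]
R4 ← R4 + (10/7)·R2: [0, 0, 120/7, -233/7]
R5 ← R5 − (101/7)·R2: [0, 0, -428/7, 1199/7]
R4 ← R4 − (60/127)·R3: [0, 0, 0, 1387/127]
R5 ← R5 + (214/127)·R3: [0, 0, 0, 1729/127]
R5 ← R5 − (91/73)·R4: [0, 0, 0, 0]
4 pivots among 4 columns.
Every column is a pivot column, so the columns are linearly independent.

yes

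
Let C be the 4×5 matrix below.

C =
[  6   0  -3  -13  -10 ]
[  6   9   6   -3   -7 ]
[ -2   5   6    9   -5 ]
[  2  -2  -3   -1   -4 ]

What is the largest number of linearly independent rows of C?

Row reduce to echelon form.
R2 ← R2 − R1: [0, 9, 9, 10, 3]
R3 ← R3 + (1/3)·R1: [0, 5, 5, 14/3, -25/3]
R4 ← R4 − (1/3)·R1: [0, -2, -2, 10/3, -2/3]
R3 ← R3 − (5/9)·R2: [0, 0, 0, -8/9, -10]
R4 ← R4 + (2/9)·R2: [0, 0, 0, 50/9, 0]
R4 ← R4 + (25/4)·R3: [0, 0, 0, 0, -125/2]
Echelon form has 4 nonzero rows, so rank(C) = 4.
The rank gives the maximum number of linearly independent rows: 4.

4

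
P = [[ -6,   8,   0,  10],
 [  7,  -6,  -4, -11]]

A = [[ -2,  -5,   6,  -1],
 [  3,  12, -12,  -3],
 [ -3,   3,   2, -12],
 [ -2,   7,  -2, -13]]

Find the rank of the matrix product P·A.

First compute PA:
[[ 16, 196, -152, -148],
 [  2, -196, 128, 202]]
Now row reduce the product.
R2 ← R2 − (1/8)·R1: [0, -441/2, 147, 441/2]
2 nonzero rows, so rank(PA) = 2.

2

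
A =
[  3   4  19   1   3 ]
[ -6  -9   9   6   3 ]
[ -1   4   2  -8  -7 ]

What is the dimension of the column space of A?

3

Row reduce to echelon form.
R2 ← R2 + (2)·R1: [0, -1, 47, 8, 9]
R3 ← R3 + (1/3)·R1: [0, 16/3, 25/3, -23/3, -6]
R3 ← R3 + (16/3)·R2: [0, 0, 259, 35, 42]
Echelon form has 3 nonzero rows, so rank(A) = 3.
The column space has dimension equal to the rank: 3.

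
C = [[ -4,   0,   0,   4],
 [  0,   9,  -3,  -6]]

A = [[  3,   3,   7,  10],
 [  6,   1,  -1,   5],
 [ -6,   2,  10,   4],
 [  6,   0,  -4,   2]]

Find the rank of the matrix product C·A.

First compute CA:
[[ 12, -12, -44, -32],
 [ 36,   3, -15,  21]]
Now row reduce the product.
R2 ← R2 − (3)·R1: [0, 39, 117, 117]
2 nonzero rows, so rank(CA) = 2.

2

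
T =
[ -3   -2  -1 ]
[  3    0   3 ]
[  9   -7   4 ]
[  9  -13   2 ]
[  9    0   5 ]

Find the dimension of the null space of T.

0

Row reduce to echelon form.
R2 ← R2 + R1: [0, -2, 2]
R3 ← R3 + (3)·R1: [0, -13, 1]
R4 ← R4 + (3)·R1: [0, -19, -1]
R5 ← R5 + (3)·R1: [0, -6, 2]
R3 ← R3 − (13/2)·R2: [0, 0, -12]
R4 ← R4 − (19/2)·R2: [0, 0, -20]
R5 ← R5 − (3)·R2: [0, 0, -4]
R4 ← R4 − (5/3)·R3: [0, 0, 0]
R5 ← R5 − (1/3)·R3: [0, 0, 0]
3 nonzero rows, so rank(T) = 3.
T has 3 columns; by rank–nullity, nullity = 3 − 3 = 0.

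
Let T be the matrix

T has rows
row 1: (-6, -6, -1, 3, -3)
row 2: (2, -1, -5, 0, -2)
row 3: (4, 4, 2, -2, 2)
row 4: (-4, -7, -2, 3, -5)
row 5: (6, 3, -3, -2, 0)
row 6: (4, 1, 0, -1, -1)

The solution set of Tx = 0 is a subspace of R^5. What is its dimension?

Row reduce to echelon form.
R2 ← R2 + (1/3)·R1: [0, -3, -16/3, 1, -3]
R3 ← R3 + (2/3)·R1: [0, 0, 4/3, 0, 0]
R4 ← R4 − (2/3)·R1: [0, -3, -4/3, 1, -3]
R5 ← R5 + R1: [0, -3, -4, 1, -3]
R6 ← R6 + (2/3)·R1: [0, -3, -2/3, 1, -3]
R4 ← R4 − R2: [0, 0, 4, 0, 0]
R5 ← R5 − R2: [0, 0, 4/3, 0, 0]
R6 ← R6 − R2: [0, 0, 14/3, 0, 0]
R4 ← R4 − (3)·R3: [0, 0, 0, 0, 0]
R5 ← R5 − R3: [0, 0, 0, 0, 0]
R6 ← R6 − (7/2)·R3: [0, 0, 0, 0, 0]
3 nonzero rows, so rank(T) = 3.
T has 5 columns; by rank–nullity, nullity = 5 − 3 = 2.

2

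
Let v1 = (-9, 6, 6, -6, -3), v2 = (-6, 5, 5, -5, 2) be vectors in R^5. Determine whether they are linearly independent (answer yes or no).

Form the matrix with these vectors as rows and row reduce.
R2 ← R2 − (2/3)·R1: [0, 1, 1, -1, 4]
2 nonzero rows, so the 2 vectors span a space of dimension 2.
Since 2 = 2, the vectors are linearly independent.

yes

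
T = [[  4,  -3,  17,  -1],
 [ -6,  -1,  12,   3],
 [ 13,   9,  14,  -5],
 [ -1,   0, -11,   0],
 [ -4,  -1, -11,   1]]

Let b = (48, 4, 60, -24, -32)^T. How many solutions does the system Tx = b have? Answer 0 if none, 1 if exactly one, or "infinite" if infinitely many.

Row reduce the augmented matrix [T | b].
R2 ← R2 + (3/2)·R1: [0, -11/2, 75/2, 3/2, 76]
R3 ← R3 − (13/4)·R1: [0, 75/4, -165/4, -7/4, -96]
R4 ← R4 + (1/4)·R1: [0, -3/4, -27/4, -1/4, -12]
R5 ← R5 + R1: [0, -4, 6, 0, 16]
R3 ← R3 + (75/22)·R2: [0, 0, 1905/22, 37/11, 1794/11]
R4 ← R4 − (3/22)·R2: [0, 0, -261/22, -5/11, -246/11]
R5 ← R5 − (8/11)·R2: [0, 0, -234/11, -12/11, -432/11]
R4 ← R4 + (87/635)·R3: [0, 0, 0, 4/635, -12/635]
R5 ← R5 + (156/635)·R3: [0, 0, 0, -168/635, 504/635]
R5 ← R5 + (42)·R4: [0, 0, 0, 0, 0]
The echelon form has 4 nonzero rows, and every pivot lies in the first 4 columns, so rank(T) = rank([T|b]) = 4.
The system is consistent.
rank = 4 = number of unknowns, so the solution is unique.

1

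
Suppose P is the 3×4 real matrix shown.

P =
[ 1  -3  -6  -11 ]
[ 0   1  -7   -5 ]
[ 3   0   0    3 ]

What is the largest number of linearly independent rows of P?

Row reduce to echelon form.
R3 ← R3 − (3)·R1: [0, 9, 18, 36]
R3 ← R3 − (9)·R2: [0, 0, 81, 81]
Echelon form has 3 nonzero rows, so rank(P) = 3.
The rank gives the maximum number of linearly independent rows: 3.

3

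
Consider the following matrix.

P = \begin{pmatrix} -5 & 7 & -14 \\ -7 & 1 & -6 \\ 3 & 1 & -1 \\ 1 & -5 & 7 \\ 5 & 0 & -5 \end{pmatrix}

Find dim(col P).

Row reduce to echelon form.
R2 ← R2 − (7/5)·R1: [0, -44/5, 68/5]
R3 ← R3 + (3/5)·R1: [0, 26/5, -47/5]
R4 ← R4 + (1/5)·R1: [0, -18/5, 21/5]
R5 ← R5 + R1: [0, 7, -19]
R3 ← R3 + (13/22)·R2: [0, 0, -15/11]
R4 ← R4 − (9/22)·R2: [0, 0, -15/11]
R5 ← R5 + (35/44)·R2: [0, 0, -90/11]
R4 ← R4 − R3: [0, 0, 0]
R5 ← R5 − (6)·R3: [0, 0, 0]
Echelon form has 3 nonzero rows, so rank(P) = 3.
The column space has dimension equal to the rank: 3.

3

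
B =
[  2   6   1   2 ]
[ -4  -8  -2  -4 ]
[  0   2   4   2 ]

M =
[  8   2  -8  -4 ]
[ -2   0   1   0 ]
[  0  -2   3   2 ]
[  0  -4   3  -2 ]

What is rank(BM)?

First compute BM:
[[  4,  -6,  -1, -10],
 [-16,  12,   6,  20],
 [ -4, -16,  20,   4]]
Now row reduce the product.
R2 ← R2 + (4)·R1: [0, -12, 2, -20]
R3 ← R3 + R1: [0, -22, 19, -6]
R3 ← R3 − (11/6)·R2: [0, 0, 46/3, 92/3]
3 nonzero rows, so rank(BM) = 3.

3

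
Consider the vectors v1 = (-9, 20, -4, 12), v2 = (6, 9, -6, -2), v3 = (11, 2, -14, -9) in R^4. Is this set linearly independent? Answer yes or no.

yes

Form the matrix with these vectors as rows and row reduce.
R2 ← R2 + (2/3)·R1: [0, 67/3, -26/3, 6]
R3 ← R3 + (11/9)·R1: [0, 238/9, -170/9, 17/3]
R3 ← R3 − (238/201)·R2: [0, 0, -578/67, -289/201]
3 nonzero rows, so the 3 vectors span a space of dimension 3.
Since 3 = 3, the vectors are linearly independent.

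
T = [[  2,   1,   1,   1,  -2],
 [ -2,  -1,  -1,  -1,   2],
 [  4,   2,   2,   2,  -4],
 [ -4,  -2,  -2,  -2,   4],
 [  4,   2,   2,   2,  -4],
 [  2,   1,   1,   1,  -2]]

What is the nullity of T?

4

Row reduce to echelon form.
R2 ← R2 + R1: [0, 0, 0, 0, 0]
R3 ← R3 − (2)·R1: [0, 0, 0, 0, 0]
R4 ← R4 + (2)·R1: [0, 0, 0, 0, 0]
R5 ← R5 − (2)·R1: [0, 0, 0, 0, 0]
R6 ← R6 − R1: [0, 0, 0, 0, 0]
1 nonzero row, so rank(T) = 1.
T has 5 columns; by rank–nullity, nullity = 5 − 1 = 4.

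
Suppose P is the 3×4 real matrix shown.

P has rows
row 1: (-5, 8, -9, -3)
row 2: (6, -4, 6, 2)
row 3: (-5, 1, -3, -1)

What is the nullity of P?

Row reduce to echelon form.
R2 ← R2 + (6/5)·R1: [0, 28/5, -24/5, -8/5]
R3 ← R3 − R1: [0, -7, 6, 2]
R3 ← R3 + (5/4)·R2: [0, 0, 0, 0]
2 nonzero rows, so rank(P) = 2.
P has 4 columns; by rank–nullity, nullity = 4 − 2 = 2.

2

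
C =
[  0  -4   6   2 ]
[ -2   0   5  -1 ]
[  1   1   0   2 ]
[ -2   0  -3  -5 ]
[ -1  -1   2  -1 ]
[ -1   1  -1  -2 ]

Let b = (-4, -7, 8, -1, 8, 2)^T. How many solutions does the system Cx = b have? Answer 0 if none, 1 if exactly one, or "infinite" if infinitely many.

0

Row reduce the augmented matrix [C | b].
Swap R1 ↔ R2
R3 ← R3 + (1/2)·R1: [0, 1, 5/2, 3/2, 9/2]
R4 ← R4 − R1: [0, 0, -8, -4, 6]
R5 ← R5 − (1/2)·R1: [0, -1, -1/2, -1/2, 23/2]
R6 ← R6 − (1/2)·R1: [0, 1, -7/2, -3/2, 11/2]
R3 ← R3 + (1/4)·R2: [0, 0, 4, 2, 7/2]
R5 ← R5 − (1/4)·R2: [0, 0, -2, -1, 25/2]
R6 ← R6 + (1/4)·R2: [0, 0, -2, -1, 9/2]
R4 ← R4 + (2)·R3: [0, 0, 0, 0, 13]
R5 ← R5 + (1/2)·R3: [0, 0, 0, 0, 57/4]
R6 ← R6 + (1/2)·R3: [0, 0, 0, 0, 25/4]
R5 ← R5 − (57/52)·R4: [0, 0, 0, 0, 0]
R6 ← R6 − (25/52)·R4: [0, 0, 0, 0, 0]
The echelon form has 4 nonzero rows; the last pivot sits in the augmented column, so rank(C) = 3 but rank([C|b]) = 4.
Since the ranks differ, the system is inconsistent.
It has no solutions.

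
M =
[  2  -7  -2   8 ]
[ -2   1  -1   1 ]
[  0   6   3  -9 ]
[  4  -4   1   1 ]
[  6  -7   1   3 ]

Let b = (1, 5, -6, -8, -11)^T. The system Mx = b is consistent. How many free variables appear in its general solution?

2

Row reduce the augmented matrix [M | b].
R2 ← R2 + R1: [0, -6, -3, 9, 6]
R4 ← R4 − (2)·R1: [0, 10, 5, -15, -10]
R5 ← R5 − (3)·R1: [0, 14, 7, -21, -14]
R3 ← R3 + R2: [0, 0, 0, 0, 0]
R4 ← R4 + (5/3)·R2: [0, 0, 0, 0, 0]
R5 ← R5 + (7/3)·R2: [0, 0, 0, 0, 0]
The echelon form has 2 nonzero rows, and every pivot lies in the first 4 columns, so rank(M) = rank([M|b]) = 2.
The system is consistent.
Free variables = (unknowns) − (rank) = 4 − 2 = 2.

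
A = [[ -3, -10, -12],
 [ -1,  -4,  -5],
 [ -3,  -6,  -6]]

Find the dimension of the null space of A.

Row reduce to echelon form.
R2 ← R2 − (1/3)·R1: [0, -2/3, -1]
R3 ← R3 − R1: [0, 4, 6]
R3 ← R3 + (6)·R2: [0, 0, 0]
2 nonzero rows, so rank(A) = 2.
A has 3 columns; by rank–nullity, nullity = 3 − 2 = 1.

1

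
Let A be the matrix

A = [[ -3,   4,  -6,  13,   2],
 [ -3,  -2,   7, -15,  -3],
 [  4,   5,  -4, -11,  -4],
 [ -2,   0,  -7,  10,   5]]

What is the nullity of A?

Row reduce to echelon form.
R2 ← R2 − R1: [0, -6, 13, -28, -5]
R3 ← R3 + (4/3)·R1: [0, 31/3, -12, 19/3, -4/3]
R4 ← R4 − (2/3)·R1: [0, -8/3, -3, 4/3, 11/3]
R3 ← R3 + (31/18)·R2: [0, 0, 187/18, -377/9, -179/18]
R4 ← R4 − (4/9)·R2: [0, 0, -79/9, 124/9, 53/9]
R4 ← R4 + (158/187)·R3: [0, 0, 0, -4042/187, -470/187]
4 nonzero rows, so rank(A) = 4.
A has 5 columns; by rank–nullity, nullity = 5 − 4 = 1.

1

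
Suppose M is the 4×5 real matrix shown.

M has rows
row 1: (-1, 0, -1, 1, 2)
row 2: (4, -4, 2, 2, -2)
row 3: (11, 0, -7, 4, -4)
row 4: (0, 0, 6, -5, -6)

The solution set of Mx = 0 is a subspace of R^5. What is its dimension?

Row reduce to echelon form.
R2 ← R2 + (4)·R1: [0, -4, -2, 6, 6]
R3 ← R3 + (11)·R1: [0, 0, -18, 15, 18]
R4 ← R4 + (1/3)·R3: [0, 0, 0, 0, 0]
3 nonzero rows, so rank(M) = 3.
M has 5 columns; by rank–nullity, nullity = 5 − 3 = 2.

2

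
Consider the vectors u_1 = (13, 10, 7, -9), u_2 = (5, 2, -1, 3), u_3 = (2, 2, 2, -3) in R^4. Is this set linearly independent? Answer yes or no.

no

Form the matrix with these vectors as rows and row reduce.
R2 ← R2 − (5/13)·R1: [0, -24/13, -48/13, 84/13]
R3 ← R3 − (2/13)·R1: [0, 6/13, 12/13, -21/13]
R3 ← R3 + (1/4)·R2: [0, 0, 0, 0]
2 nonzero rows, so the 3 vectors span a space of dimension 2.
Since 2 < 3, the vectors are linearly dependent.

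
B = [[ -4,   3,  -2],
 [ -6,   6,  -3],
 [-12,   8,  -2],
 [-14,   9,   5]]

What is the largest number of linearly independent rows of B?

3

Row reduce to echelon form.
R2 ← R2 − (3/2)·R1: [0, 3/2, 0]
R3 ← R3 − (3)·R1: [0, -1, 4]
R4 ← R4 − (7/2)·R1: [0, -3/2, 12]
R3 ← R3 + (2/3)·R2: [0, 0, 4]
R4 ← R4 + R2: [0, 0, 12]
R4 ← R4 − (3)·R3: [0, 0, 0]
Echelon form has 3 nonzero rows, so rank(B) = 3.
The rank gives the maximum number of linearly independent rows: 3.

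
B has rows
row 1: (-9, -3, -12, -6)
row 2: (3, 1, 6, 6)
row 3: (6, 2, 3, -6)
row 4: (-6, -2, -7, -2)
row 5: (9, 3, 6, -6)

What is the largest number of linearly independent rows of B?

2

Row reduce to echelon form.
R2 ← R2 + (1/3)·R1: [0, 0, 2, 4]
R3 ← R3 + (2/3)·R1: [0, 0, -5, -10]
R4 ← R4 − (2/3)·R1: [0, 0, 1, 2]
R5 ← R5 + R1: [0, 0, -6, -12]
R3 ← R3 + (5/2)·R2: [0, 0, 0, 0]
R4 ← R4 − (1/2)·R2: [0, 0, 0, 0]
R5 ← R5 + (3)·R2: [0, 0, 0, 0]
Echelon form has 2 nonzero rows, so rank(B) = 2.
The rank gives the maximum number of linearly independent rows: 2.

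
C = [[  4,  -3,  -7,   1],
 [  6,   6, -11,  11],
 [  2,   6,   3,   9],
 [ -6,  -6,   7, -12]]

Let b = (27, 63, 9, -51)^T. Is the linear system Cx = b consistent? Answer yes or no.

yes

Row reduce the augmented matrix [C | b].
R2 ← R2 − (3/2)·R1: [0, 21/2, -1/2, 19/2, 45/2]
R3 ← R3 − (1/2)·R1: [0, 15/2, 13/2, 17/2, -9/2]
R4 ← R4 + (3/2)·R1: [0, -21/2, -7/2, -21/2, -21/2]
R3 ← R3 − (5/7)·R2: [0, 0, 48/7, 12/7, -144/7]
R4 ← R4 + R2: [0, 0, -4, -1, 12]
R4 ← R4 + (7/12)·R3: [0, 0, 0, 0, 0]
The echelon form has 3 nonzero rows, and every pivot lies in the first 4 columns, so rank(C) = rank([C|b]) = 3.
The system is consistent.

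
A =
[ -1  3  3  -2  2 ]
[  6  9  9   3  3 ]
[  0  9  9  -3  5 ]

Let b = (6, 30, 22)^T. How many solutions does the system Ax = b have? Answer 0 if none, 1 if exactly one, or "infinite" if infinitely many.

infinite

Row reduce the augmented matrix [A | b].
R2 ← R2 + (6)·R1: [0, 27, 27, -9, 15, 66]
R3 ← R3 − (1/3)·R2: [0, 0, 0, 0, 0, 0]
The echelon form has 2 nonzero rows, and every pivot lies in the first 5 columns, so rank(A) = rank([A|b]) = 2.
The system is consistent.
rank = 2 < 5 unknowns, so there are infinitely many solutions.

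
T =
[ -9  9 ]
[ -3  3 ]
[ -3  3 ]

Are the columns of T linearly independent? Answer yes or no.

Row reduce T to echelon form.
R2 ← R2 − (1/3)·R1: [0, 0]
R3 ← R3 − (1/3)·R1: [0, 0]
1 pivot among 2 columns.
Only 1 < 2 pivot columns, so the columns are linearly dependent.

no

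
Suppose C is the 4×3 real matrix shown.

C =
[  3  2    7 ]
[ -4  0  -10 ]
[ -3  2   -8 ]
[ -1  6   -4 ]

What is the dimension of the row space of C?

Row reduce to echelon form.
R2 ← R2 + (4/3)·R1: [0, 8/3, -2/3]
R3 ← R3 + R1: [0, 4, -1]
R4 ← R4 + (1/3)·R1: [0, 20/3, -5/3]
R3 ← R3 − (3/2)·R2: [0, 0, 0]
R4 ← R4 − (5/2)·R2: [0, 0, 0]
Echelon form has 2 nonzero rows, so rank(C) = 2.
The row space has dimension equal to the rank: 2.

2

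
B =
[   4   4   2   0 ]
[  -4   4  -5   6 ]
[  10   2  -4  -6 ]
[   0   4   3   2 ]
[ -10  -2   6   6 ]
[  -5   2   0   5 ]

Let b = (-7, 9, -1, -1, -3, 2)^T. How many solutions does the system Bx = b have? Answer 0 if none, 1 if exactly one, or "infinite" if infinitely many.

Row reduce the augmented matrix [B | b].
R2 ← R2 + R1: [0, 8, -3, 6, 2]
R3 ← R3 − (5/2)·R1: [0, -8, -9, -6, 33/2]
R5 ← R5 + (5/2)·R1: [0, 8, 11, 6, -41/2]
R6 ← R6 + (5/4)·R1: [0, 7, 5/2, 5, -27/4]
R3 ← R3 + R2: [0, 0, -12, 0, 37/2]
R4 ← R4 − (1/2)·R2: [0, 0, 9/2, -1, -2]
R5 ← R5 − R2: [0, 0, 14, 0, -45/2]
R6 ← R6 − (7/8)·R2: [0, 0, 41/8, -1/4, -17/2]
R4 ← R4 + (3/8)·R3: [0, 0, 0, -1, 79/16]
R5 ← R5 + (7/6)·R3: [0, 0, 0, 0, -11/12]
R6 ← R6 + (41/96)·R3: [0, 0, 0, -1/4, -115/192]
R6 ← R6 − (1/4)·R4: [0, 0, 0, 0, -11/6]
R6 ← R6 − (2)·R5: [0, 0, 0, 0, 0]
The echelon form has 5 nonzero rows; the last pivot sits in the augmented column, so rank(B) = 4 but rank([B|b]) = 5.
Since the ranks differ, the system is inconsistent.
It has no solutions.

0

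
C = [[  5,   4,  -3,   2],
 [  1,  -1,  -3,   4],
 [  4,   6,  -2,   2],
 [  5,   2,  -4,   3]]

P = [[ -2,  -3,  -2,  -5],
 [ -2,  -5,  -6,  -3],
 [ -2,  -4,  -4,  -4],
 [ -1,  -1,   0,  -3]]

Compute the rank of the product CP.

2

First compute CP:
[[-14, -25, -22, -31],
 [  2,  10,  16,  -2],
 [-18, -36, -36, -36],
 [ -9, -12,  -6, -24]]
Now row reduce the product.
R2 ← R2 + (1/7)·R1: [0, 45/7, 90/7, -45/7]
R3 ← R3 − (9/7)·R1: [0, -27/7, -54/7, 27/7]
R4 ← R4 − (9/14)·R1: [0, 57/14, 57/7, -57/14]
R3 ← R3 + (3/5)·R2: [0, 0, 0, 0]
R4 ← R4 − (19/30)·R2: [0, 0, 0, 0]
2 nonzero rows, so rank(CP) = 2.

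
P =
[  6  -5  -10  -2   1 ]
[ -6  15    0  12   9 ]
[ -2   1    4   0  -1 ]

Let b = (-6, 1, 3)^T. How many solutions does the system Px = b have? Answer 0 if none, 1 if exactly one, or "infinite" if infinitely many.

0

Row reduce the augmented matrix [P | b].
R2 ← R2 + R1: [0, 10, -10, 10, 10, -5]
R3 ← R3 + (1/3)·R1: [0, -2/3, 2/3, -2/3, -2/3, 1]
R3 ← R3 + (1/15)·R2: [0, 0, 0, 0, 0, 2/3]
The echelon form has 3 nonzero rows; the last pivot sits in the augmented column, so rank(P) = 2 but rank([P|b]) = 3.
Since the ranks differ, the system is inconsistent.
It has no solutions.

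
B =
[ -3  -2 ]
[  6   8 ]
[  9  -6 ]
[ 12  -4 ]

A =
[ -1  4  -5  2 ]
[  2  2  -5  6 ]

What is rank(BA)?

First compute BA:
[[ -1, -16,  25, -18],
 [ 10,  40, -70,  60],
 [-21,  24, -15, -18],
 [-20,  40, -40,   0]]
Now row reduce the product.
R2 ← R2 + (10)·R1: [0, -120, 180, -120]
R3 ← R3 − (21)·R1: [0, 360, -540, 360]
R4 ← R4 − (20)·R1: [0, 360, -540, 360]
R3 ← R3 + (3)·R2: [0, 0, 0, 0]
R4 ← R4 + (3)·R2: [0, 0, 0, 0]
2 nonzero rows, so rank(BA) = 2.

2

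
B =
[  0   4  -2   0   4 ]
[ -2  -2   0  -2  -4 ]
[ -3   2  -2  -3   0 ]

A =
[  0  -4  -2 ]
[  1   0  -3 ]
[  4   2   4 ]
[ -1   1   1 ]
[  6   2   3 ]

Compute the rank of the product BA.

3

First compute BA:
[[ 20,   4,  -8],
 [-24,  -2,  -4],
 [ -3,   5, -11]]
Now row reduce the product.
R2 ← R2 + (6/5)·R1: [0, 14/5, -68/5]
R3 ← R3 + (3/20)·R1: [0, 28/5, -61/5]
R3 ← R3 − (2)·R2: [0, 0, 15]
3 nonzero rows, so rank(BA) = 3.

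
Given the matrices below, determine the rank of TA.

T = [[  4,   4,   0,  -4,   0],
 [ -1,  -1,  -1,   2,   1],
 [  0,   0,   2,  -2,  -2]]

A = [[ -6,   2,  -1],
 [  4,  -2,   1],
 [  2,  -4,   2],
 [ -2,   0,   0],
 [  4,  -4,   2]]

First compute TA:
[[  0,   0,   0],
 [  0,   0,   0],
 [  0,   0,   0]]
Now row reduce the product.
0 nonzero rows, so rank(TA) = 0.

0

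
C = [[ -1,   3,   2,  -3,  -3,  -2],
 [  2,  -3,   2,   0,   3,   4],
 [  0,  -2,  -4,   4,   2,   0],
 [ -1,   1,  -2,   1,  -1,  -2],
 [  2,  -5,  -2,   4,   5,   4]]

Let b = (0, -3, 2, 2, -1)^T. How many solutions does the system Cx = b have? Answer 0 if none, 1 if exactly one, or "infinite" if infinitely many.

Row reduce the augmented matrix [C | b].
R2 ← R2 + (2)·R1: [0, 3, 6, -6, -3, 0, -3]
R4 ← R4 − R1: [0, -2, -4, 4, 2, 0, 2]
R5 ← R5 + (2)·R1: [0, 1, 2, -2, -1, 0, -1]
R3 ← R3 + (2/3)·R2: [0, 0, 0, 0, 0, 0, 0]
R4 ← R4 + (2/3)·R2: [0, 0, 0, 0, 0, 0, 0]
R5 ← R5 − (1/3)·R2: [0, 0, 0, 0, 0, 0, 0]
The echelon form has 2 nonzero rows, and every pivot lies in the first 6 columns, so rank(C) = rank([C|b]) = 2.
The system is consistent.
rank = 2 < 6 unknowns, so there are infinitely many solutions.

infinite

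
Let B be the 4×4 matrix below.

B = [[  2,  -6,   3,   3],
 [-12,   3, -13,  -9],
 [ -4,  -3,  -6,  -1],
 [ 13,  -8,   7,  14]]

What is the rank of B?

Row reduce to echelon form.
R2 ← R2 + (6)·R1: [0, -33, 5, 9]
R3 ← R3 + (2)·R1: [0, -15, 0, 5]
R4 ← R4 − (13/2)·R1: [0, 31, -25/2, -11/2]
R3 ← R3 − (5/11)·R2: [0, 0, -25/11, 10/11]
R4 ← R4 + (31/33)·R2: [0, 0, -515/66, 65/22]
R4 ← R4 − (103/30)·R3: [0, 0, 0, -1/6]
Echelon form has 4 nonzero rows, so rank(B) = 4.

4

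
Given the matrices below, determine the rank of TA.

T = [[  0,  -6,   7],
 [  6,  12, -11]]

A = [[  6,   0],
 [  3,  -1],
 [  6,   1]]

2

First compute TA:
[[ 24,  13],
 [  6, -23]]
Now row reduce the product.
R2 ← R2 − (1/4)·R1: [0, -105/4]
2 nonzero rows, so rank(TA) = 2.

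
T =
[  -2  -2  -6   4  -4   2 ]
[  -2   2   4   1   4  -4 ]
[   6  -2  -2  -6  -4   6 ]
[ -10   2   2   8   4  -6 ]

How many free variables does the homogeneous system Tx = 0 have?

Row reduce to echelon form.
R2 ← R2 − R1: [0, 4, 10, -3, 8, -6]
R3 ← R3 + (3)·R1: [0, -8, -20, 6, -16, 12]
R4 ← R4 − (5)·R1: [0, 12, 32, -12, 24, -16]
R3 ← R3 + (2)·R2: [0, 0, 0, 0, 0, 0]
R4 ← R4 − (3)·R2: [0, 0, 2, -3, 0, 2]
Swap R3 ↔ R4
3 nonzero rows, so rank(T) = 3.
T has 6 columns; by rank–nullity, nullity = 6 − 3 = 3.

3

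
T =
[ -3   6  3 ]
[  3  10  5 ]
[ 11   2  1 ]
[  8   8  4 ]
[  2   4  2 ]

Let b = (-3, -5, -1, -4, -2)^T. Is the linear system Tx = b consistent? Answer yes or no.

yes

Row reduce the augmented matrix [T | b].
R2 ← R2 + R1: [0, 16, 8, -8]
R3 ← R3 + (11/3)·R1: [0, 24, 12, -12]
R4 ← R4 + (8/3)·R1: [0, 24, 12, -12]
R5 ← R5 + (2/3)·R1: [0, 8, 4, -4]
R3 ← R3 − (3/2)·R2: [0, 0, 0, 0]
R4 ← R4 − (3/2)·R2: [0, 0, 0, 0]
R5 ← R5 − (1/2)·R2: [0, 0, 0, 0]
The echelon form has 2 nonzero rows, and every pivot lies in the first 3 columns, so rank(T) = rank([T|b]) = 2.
The system is consistent.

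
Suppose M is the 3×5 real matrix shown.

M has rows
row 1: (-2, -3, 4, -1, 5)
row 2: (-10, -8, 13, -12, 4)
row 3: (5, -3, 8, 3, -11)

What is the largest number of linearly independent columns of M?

3

Row reduce to echelon form.
R2 ← R2 − (5)·R1: [0, 7, -7, -7, -21]
R3 ← R3 + (5/2)·R1: [0, -21/2, 18, 1/2, 3/2]
R3 ← R3 + (3/2)·R2: [0, 0, 15/2, -10, -30]
Echelon form has 3 nonzero rows, so rank(M) = 3.
The rank gives the maximum number of linearly independent columns: 3.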